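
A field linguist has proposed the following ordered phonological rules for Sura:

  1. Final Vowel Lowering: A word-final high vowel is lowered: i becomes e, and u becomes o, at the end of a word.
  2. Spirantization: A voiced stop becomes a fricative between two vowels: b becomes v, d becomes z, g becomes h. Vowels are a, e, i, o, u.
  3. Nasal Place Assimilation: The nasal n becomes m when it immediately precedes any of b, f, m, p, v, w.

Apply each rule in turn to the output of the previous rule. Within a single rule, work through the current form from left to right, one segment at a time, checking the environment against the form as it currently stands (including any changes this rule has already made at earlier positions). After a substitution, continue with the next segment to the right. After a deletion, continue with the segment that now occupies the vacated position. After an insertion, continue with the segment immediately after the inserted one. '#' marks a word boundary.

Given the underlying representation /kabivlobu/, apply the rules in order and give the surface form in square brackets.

1 Final Vowel Lowering: [kabivlobu] → [kabivlobo]
2 Spirantization: [kabivlobo] → [kavivlovo]
3 Nasal Place Assimilation: no change — [kavivlovo]

[kavivlovo]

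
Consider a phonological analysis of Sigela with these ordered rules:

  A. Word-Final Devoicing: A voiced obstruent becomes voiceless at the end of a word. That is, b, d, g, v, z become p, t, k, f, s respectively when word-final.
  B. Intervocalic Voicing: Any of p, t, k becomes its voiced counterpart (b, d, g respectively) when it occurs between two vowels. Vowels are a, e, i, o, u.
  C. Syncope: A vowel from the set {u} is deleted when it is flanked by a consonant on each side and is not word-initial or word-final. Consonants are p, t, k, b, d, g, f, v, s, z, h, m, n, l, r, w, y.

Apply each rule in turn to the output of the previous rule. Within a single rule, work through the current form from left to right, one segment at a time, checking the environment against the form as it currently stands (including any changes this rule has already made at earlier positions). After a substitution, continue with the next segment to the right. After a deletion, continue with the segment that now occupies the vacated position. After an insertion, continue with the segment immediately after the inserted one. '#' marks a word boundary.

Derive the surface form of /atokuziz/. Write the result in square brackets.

A Word-Final Devoicing: [atokuziz] → [atokuzis]
B Intervocalic Voicing: [atokuzis] → [adoguzis]
C Syncope: [adoguzis] → [adogzis]

[adogzis]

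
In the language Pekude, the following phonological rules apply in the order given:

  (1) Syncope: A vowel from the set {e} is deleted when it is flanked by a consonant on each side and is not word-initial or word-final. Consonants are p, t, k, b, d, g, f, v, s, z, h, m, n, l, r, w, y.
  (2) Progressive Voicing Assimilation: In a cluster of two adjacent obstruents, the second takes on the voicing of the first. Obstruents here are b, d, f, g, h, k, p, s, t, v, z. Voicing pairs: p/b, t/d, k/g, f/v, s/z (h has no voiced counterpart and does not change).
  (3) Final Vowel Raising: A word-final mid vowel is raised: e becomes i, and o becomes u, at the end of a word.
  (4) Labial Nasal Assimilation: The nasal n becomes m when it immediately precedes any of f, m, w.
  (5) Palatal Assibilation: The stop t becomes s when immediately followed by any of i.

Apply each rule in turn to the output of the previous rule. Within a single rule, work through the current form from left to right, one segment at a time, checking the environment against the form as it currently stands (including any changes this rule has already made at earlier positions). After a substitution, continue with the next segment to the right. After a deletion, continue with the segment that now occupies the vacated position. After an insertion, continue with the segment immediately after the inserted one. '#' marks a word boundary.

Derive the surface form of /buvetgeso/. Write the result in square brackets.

[buvdgzu]

(1) Syncope: [buvetgeso] → [buvtgso]
(2) Progressive Voicing Assimilation: [buvtgso] → [buvdgzo]
(3) Final Vowel Raising: [buvdgzo] → [buvdgzu]
(4) Labial Nasal Assimilation: no change — [buvdgzu]
(5) Palatal Assibilation: no change — [buvdgzu]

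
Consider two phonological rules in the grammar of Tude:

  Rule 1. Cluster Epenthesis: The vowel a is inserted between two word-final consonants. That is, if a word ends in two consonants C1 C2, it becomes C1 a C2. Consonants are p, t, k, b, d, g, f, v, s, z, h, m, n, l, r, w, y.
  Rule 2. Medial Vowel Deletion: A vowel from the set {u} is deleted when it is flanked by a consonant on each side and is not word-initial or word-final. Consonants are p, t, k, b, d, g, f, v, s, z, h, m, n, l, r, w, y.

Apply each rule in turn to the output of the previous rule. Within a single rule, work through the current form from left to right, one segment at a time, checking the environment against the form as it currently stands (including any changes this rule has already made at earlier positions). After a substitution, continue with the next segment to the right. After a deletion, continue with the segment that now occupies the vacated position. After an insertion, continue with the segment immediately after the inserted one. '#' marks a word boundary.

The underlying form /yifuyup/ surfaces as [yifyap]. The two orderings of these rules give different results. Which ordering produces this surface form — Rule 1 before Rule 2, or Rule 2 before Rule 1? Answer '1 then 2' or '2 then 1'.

Order 1 then 2:
  1 Cluster Epenthesis: no change — [yifuyup]
  2 Medial Vowel Deletion: [yifuyup] → [yifyp]
  result: [yifyp]
Order 2 then 1:
  2 Medial Vowel Deletion: [yifuyup] → [yifyp]
  1 Cluster Epenthesis: [yifyp] → [yifyap]
  result: [yifyap]

2 then 1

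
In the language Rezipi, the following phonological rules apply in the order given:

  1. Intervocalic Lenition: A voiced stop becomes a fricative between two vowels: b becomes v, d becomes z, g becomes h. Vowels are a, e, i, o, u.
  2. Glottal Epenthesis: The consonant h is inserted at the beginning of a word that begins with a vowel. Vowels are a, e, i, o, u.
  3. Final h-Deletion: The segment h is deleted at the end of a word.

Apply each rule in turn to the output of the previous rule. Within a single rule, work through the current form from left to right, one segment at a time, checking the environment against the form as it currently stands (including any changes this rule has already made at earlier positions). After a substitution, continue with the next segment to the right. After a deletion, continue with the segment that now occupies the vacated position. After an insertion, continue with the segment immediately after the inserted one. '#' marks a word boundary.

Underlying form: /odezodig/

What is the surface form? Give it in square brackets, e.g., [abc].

1 Intervocalic Lenition: [odezodig] → [ozezozig]
2 Glottal Epenthesis: [ozezozig] → [hozezozig]
3 Final h-Deletion: no change — [hozezozig]

[hozezozig]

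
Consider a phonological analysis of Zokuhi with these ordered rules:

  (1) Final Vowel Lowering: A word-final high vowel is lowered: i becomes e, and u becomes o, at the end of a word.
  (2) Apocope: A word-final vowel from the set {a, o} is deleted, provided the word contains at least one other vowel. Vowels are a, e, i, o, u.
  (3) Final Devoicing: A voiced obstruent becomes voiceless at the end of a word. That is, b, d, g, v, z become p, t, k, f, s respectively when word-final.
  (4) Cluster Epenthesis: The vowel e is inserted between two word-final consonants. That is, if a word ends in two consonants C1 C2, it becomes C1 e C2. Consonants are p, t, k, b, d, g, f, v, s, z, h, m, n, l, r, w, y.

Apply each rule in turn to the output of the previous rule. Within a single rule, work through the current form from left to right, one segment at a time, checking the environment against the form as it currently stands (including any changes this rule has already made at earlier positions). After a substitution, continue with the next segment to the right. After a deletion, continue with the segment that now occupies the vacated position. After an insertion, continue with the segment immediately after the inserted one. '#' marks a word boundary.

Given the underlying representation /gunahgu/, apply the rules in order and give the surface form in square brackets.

[gunahek]

(1) Final Vowel Lowering: [gunahgu] → [gunahgo]
(2) Apocope: [gunahgo] → [gunahg]
(3) Final Devoicing: [gunahg] → [gunahk]
(4) Cluster Epenthesis: [gunahk] → [gunahek]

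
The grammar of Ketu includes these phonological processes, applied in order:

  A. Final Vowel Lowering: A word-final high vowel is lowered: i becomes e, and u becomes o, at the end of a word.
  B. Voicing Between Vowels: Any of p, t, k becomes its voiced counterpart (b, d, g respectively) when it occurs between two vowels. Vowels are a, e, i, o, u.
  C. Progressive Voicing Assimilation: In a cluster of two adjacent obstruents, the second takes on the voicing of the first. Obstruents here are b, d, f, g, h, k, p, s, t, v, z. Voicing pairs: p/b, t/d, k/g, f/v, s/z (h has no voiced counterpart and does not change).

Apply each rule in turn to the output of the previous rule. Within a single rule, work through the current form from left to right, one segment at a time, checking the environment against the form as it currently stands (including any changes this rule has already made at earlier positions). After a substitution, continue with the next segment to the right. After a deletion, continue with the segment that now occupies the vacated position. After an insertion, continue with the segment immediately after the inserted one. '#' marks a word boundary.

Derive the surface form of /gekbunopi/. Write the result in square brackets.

[gekpunobe]

A Final Vowel Lowering: [gekbunopi] → [gekbunope]
B Voicing Between Vowels: [gekbunope] → [gekbunobe]
C Progressive Voicing Assimilation: [gekbunobe] → [gekpunobe]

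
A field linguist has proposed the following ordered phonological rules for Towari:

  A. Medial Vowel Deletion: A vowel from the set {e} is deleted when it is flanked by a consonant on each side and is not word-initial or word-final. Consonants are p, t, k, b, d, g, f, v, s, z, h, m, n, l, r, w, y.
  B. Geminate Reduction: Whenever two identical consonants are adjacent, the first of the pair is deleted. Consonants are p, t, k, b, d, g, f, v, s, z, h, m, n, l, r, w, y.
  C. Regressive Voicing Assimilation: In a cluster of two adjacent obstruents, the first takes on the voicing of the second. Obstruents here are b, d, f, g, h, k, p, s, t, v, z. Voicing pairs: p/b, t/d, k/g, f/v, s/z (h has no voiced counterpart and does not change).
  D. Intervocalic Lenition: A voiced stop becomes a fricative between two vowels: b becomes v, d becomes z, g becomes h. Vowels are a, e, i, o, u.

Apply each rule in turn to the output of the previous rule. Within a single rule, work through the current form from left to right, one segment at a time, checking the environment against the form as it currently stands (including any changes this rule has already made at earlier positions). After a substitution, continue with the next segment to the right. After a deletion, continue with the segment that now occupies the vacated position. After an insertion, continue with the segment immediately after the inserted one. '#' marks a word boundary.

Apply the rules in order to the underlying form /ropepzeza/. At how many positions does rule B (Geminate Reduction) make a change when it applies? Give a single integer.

2

A Medial Vowel Deletion: [ropepzeza] → [roppzza]
B Geminate Reduction: [roppzza] → [ropza]
C Regressive Voicing Assimilation: [ropza] → [robza]
D Intervocalic Lenition: no change — [robza]
Rule B changed 2 position(s).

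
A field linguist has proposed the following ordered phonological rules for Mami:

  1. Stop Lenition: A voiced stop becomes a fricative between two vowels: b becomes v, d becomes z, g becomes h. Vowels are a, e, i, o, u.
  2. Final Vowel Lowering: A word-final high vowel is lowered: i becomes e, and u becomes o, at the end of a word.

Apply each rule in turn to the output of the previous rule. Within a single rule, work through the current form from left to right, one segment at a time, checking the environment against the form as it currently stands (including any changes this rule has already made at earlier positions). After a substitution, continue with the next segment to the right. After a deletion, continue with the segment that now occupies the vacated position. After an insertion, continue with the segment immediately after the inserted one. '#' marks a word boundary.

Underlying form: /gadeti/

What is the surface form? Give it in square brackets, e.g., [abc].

1 Stop Lenition: [gadeti] → [gazeti]
2 Final Vowel Lowering: [gazeti] → [gazete]

[gazete]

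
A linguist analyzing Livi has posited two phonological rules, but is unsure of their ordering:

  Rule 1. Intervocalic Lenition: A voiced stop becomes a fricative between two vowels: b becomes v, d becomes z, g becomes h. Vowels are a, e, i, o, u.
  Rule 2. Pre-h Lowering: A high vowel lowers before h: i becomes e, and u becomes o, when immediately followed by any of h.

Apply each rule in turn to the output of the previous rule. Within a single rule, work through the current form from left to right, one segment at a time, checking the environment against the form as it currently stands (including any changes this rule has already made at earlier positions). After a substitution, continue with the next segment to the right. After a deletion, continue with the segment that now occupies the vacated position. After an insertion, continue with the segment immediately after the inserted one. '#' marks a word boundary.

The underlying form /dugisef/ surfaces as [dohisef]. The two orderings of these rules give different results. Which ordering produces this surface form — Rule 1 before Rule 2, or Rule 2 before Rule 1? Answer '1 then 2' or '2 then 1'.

Order 1 then 2:
  1 Intervocalic Lenition: [dugisef] → [duhisef]
  2 Pre-h Lowering: [duhisef] → [dohisef]
  result: [dohisef]
Order 2 then 1:
  2 Pre-h Lowering: no change — [dugisef]
  1 Intervocalic Lenition: [dugisef] → [duhisef]
  result: [duhisef]

1 then 2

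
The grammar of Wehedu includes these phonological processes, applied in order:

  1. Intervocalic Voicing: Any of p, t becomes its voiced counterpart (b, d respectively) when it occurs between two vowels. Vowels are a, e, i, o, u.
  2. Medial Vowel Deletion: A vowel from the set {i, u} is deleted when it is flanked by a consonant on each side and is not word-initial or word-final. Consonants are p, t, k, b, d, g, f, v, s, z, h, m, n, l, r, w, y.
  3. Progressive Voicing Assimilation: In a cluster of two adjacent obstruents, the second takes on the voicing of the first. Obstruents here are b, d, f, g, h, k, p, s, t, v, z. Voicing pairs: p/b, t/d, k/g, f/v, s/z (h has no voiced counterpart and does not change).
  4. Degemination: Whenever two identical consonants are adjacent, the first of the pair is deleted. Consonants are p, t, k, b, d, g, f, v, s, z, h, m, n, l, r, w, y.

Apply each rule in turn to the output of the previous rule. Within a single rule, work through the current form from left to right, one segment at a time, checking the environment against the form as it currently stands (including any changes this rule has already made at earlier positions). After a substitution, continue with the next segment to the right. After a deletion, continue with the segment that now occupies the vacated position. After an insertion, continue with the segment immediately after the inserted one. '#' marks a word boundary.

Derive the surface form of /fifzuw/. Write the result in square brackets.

[fsw]

1 Intervocalic Voicing: no change — [fifzuw]
2 Medial Vowel Deletion: [fifzuw] → [ffzw]
3 Progressive Voicing Assimilation: [ffzw] → [ffsw]
4 Degemination: [ffsw] → [fsw]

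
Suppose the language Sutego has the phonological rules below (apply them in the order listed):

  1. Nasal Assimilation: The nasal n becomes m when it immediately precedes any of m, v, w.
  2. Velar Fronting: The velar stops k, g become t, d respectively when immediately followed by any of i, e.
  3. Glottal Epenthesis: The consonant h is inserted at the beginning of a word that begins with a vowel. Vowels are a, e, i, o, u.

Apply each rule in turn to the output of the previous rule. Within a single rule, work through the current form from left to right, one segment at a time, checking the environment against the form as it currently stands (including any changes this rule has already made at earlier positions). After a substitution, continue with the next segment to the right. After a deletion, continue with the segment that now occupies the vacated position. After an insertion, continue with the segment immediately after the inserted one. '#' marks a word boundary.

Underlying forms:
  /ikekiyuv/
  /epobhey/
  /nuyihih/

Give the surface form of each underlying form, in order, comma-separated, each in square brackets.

[hitetiyuv], [hepobhey], [nuyihih]

/ikekiyuv/:
  1 Nasal Assimilation: no change — [ikekiyuv]
  2 Velar Fronting: [ikekiyuv] → [itetiyuv]
  3 Glottal Epenthesis: [itetiyuv] → [hitetiyuv]
/epobhey/:
  1 Nasal Assimilation: no change — [epobhey]
  2 Velar Fronting: no change — [epobhey]
  3 Glottal Epenthesis: [epobhey] → [hepobhey]
/nuyihih/:
  1 Nasal Assimilation: no change — [nuyihih]
  2 Velar Fronting: no change — [nuyihih]
  3 Glottal Epenthesis: no change — [nuyihih]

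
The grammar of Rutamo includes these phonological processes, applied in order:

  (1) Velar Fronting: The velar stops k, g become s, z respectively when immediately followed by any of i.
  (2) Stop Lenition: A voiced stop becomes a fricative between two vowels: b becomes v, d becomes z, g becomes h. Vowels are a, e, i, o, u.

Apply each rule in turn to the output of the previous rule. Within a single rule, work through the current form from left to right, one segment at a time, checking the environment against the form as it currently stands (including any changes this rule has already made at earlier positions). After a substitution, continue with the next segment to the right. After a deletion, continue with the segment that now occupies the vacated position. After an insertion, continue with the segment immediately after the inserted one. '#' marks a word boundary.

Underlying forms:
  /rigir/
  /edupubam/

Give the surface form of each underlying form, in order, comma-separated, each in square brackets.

[rizir], [ezupuvam]

/rigir/:
  (1) Velar Fronting: [rigir] → [rizir]
  (2) Stop Lenition: no change — [rizir]
/edupubam/:
  (1) Velar Fronting: no change — [edupubam]
  (2) Stop Lenition: [edupubam] → [ezupuvam]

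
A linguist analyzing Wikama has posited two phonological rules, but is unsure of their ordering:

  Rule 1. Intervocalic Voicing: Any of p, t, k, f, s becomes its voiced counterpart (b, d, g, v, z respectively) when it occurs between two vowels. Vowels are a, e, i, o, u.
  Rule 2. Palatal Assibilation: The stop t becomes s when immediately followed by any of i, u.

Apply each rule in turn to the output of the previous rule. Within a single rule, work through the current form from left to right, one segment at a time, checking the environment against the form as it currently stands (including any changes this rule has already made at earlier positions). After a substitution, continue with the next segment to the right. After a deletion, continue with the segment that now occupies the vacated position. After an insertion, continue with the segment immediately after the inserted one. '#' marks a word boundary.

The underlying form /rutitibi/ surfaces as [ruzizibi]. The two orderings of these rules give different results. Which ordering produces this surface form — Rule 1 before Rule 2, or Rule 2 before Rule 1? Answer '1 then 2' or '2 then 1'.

Order 1 then 2:
  1 Intervocalic Voicing: [rutitibi] → [rudidibi]
  2 Palatal Assibilation: no change — [rudidibi]
  result: [rudidibi]
Order 2 then 1:
  2 Palatal Assibilation: [rutitibi] → [rusisibi]
  1 Intervocalic Voicing: [rusisibi] → [ruzizibi]
  result: [ruzizibi]

2 then 1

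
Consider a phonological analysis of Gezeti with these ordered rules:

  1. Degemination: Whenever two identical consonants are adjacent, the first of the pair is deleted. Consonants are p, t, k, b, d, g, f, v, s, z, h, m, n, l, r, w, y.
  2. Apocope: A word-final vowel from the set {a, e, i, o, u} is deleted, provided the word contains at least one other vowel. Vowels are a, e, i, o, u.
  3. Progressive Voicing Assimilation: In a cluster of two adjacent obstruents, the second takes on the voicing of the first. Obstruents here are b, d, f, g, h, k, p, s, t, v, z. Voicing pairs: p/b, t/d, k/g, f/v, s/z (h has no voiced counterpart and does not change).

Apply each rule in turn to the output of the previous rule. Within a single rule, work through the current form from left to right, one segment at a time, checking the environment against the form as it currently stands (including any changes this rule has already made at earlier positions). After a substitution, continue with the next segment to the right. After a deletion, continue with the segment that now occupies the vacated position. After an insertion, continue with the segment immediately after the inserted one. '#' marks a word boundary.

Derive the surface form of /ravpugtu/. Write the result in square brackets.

1 Degemination: no change — [ravpugtu]
2 Apocope: [ravpugtu] → [ravpugt]
3 Progressive Voicing Assimilation: [ravpugt] → [ravbugd]

[ravbugd]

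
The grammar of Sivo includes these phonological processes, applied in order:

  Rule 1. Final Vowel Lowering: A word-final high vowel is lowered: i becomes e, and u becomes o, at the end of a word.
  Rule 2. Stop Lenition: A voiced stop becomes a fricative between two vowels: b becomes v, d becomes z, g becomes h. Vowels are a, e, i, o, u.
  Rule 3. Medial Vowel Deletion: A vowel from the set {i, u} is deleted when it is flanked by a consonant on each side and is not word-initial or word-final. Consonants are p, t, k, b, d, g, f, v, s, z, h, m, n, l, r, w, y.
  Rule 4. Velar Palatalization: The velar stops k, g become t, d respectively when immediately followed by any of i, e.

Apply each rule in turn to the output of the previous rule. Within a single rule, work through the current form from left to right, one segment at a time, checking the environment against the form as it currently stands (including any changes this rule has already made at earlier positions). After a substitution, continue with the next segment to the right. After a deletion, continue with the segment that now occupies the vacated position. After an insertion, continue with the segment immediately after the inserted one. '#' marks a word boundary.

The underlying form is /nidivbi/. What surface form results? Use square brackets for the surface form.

[nzvbe]

Rule 1 Final Vowel Lowering: [nidivbi] → [nidivbe]
Rule 2 Stop Lenition: [nidivbe] → [nizivbe]
Rule 3 Medial Vowel Deletion: [nizivbe] → [nzvbe]
Rule 4 Velar Palatalization: no change — [nzvbe]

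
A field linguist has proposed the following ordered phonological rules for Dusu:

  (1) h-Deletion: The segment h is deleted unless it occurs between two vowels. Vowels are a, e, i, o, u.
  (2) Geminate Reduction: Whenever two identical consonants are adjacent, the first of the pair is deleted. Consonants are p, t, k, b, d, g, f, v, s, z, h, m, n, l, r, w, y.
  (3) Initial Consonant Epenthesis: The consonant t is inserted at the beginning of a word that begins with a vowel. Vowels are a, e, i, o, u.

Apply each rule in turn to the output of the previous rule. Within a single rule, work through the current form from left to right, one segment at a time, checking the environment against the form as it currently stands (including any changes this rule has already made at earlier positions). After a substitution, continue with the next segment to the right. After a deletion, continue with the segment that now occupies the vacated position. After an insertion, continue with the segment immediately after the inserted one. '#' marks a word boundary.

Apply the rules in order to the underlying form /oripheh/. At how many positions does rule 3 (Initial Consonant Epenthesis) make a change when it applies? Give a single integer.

(1) h-Deletion: [oripheh] → [oripe]
(2) Geminate Reduction: no change — [oripe]
(3) Initial Consonant Epenthesis: [oripe] → [toripe]
Rule 3 changed 1 position(s).

1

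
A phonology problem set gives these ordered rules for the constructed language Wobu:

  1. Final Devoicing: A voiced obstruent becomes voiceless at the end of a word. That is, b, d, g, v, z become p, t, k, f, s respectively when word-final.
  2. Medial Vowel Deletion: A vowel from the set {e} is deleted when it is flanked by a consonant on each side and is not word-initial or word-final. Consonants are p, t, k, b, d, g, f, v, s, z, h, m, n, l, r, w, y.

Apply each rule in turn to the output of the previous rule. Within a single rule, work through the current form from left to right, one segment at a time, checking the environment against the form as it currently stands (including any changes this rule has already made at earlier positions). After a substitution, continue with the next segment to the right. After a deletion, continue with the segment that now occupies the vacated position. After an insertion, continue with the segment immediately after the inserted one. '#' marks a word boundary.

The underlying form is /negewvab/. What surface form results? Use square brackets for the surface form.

1 Final Devoicing: [negewvab] → [negewvap]
2 Medial Vowel Deletion: [negewvap] → [ngwvap]

[ngwvap]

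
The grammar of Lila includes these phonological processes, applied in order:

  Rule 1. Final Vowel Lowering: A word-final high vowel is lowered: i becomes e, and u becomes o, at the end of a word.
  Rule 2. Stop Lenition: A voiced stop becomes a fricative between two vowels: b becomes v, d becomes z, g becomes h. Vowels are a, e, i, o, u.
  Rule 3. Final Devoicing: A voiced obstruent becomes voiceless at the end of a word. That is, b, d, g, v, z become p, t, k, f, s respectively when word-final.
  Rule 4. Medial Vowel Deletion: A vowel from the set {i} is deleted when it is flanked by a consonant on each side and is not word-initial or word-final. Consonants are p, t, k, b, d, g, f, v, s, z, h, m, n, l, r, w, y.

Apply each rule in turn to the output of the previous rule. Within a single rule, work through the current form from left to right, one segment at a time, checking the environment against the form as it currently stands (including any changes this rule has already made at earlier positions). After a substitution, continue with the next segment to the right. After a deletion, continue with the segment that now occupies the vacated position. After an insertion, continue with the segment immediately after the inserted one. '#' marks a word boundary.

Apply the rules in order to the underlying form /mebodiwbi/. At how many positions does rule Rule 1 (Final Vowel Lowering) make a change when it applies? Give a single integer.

Rule 1 Final Vowel Lowering: [mebodiwbi] → [mebodiwbe]
Rule 2 Stop Lenition: [mebodiwbe] → [mevoziwbe]
Rule 3 Final Devoicing: no change — [mevoziwbe]
Rule 4 Medial Vowel Deletion: [mevoziwbe] → [mevozwbe]
Rule Rule 1 changed 1 position(s).

1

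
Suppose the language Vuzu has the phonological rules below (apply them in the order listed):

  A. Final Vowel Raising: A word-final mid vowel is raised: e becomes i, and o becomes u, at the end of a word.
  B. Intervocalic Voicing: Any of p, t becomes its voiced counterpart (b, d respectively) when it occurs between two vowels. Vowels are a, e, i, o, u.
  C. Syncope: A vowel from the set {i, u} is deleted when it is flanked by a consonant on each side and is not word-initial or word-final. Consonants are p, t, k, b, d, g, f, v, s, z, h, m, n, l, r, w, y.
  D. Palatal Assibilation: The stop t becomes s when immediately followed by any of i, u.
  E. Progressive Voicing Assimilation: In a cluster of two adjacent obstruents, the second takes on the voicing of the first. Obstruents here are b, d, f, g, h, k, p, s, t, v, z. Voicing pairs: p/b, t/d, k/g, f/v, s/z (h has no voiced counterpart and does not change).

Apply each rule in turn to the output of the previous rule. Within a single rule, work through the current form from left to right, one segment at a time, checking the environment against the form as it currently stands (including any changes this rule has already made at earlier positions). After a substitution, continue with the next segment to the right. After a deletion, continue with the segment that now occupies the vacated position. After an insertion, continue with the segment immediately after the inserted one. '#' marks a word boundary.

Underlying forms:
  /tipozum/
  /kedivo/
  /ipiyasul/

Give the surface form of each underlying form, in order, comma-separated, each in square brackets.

/tipozum/:
  A Final Vowel Raising: no change — [tipozum]
  B Intervocalic Voicing: [tipozum] → [tibozum]
  C Syncope: [tibozum] → [tbozm]
  D Palatal Assibilation: no change — [tbozm]
  E Progressive Voicing Assimilation: [tbozm] → [tpozm]
/kedivo/:
  A Final Vowel Raising: [kedivo] → [kedivu]
  B Intervocalic Voicing: no change — [kedivu]
  C Syncope: [kedivu] → [kedvu]
  D Palatal Assibilation: no change — [kedvu]
  E Progressive Voicing Assimilation: no change — [kedvu]
/ipiyasul/:
  A Final Vowel Raising: no change — [ipiyasul]
  B Intervocalic Voicing: [ipiyasul] → [ibiyasul]
  C Syncope: [ibiyasul] → [ibyasl]
  D Palatal Assibilation: no change — [ibyasl]
  E Progressive Voicing Assimilation: no change — [ibyasl]

[tpozm], [kedvu], [ibyasl]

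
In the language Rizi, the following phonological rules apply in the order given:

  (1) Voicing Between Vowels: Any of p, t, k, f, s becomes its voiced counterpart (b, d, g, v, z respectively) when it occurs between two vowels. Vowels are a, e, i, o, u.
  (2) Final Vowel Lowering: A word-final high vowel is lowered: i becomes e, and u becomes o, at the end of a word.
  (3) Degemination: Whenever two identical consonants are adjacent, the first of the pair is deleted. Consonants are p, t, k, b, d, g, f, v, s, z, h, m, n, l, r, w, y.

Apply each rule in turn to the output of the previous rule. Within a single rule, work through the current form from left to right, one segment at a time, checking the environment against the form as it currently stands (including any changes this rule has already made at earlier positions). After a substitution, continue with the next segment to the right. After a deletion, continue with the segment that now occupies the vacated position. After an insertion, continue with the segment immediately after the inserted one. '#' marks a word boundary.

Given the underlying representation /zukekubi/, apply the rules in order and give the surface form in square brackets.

[zugegube]

(1) Voicing Between Vowels: [zukekubi] → [zugegubi]
(2) Final Vowel Lowering: [zugegubi] → [zugegube]
(3) Degemination: no change — [zugegube]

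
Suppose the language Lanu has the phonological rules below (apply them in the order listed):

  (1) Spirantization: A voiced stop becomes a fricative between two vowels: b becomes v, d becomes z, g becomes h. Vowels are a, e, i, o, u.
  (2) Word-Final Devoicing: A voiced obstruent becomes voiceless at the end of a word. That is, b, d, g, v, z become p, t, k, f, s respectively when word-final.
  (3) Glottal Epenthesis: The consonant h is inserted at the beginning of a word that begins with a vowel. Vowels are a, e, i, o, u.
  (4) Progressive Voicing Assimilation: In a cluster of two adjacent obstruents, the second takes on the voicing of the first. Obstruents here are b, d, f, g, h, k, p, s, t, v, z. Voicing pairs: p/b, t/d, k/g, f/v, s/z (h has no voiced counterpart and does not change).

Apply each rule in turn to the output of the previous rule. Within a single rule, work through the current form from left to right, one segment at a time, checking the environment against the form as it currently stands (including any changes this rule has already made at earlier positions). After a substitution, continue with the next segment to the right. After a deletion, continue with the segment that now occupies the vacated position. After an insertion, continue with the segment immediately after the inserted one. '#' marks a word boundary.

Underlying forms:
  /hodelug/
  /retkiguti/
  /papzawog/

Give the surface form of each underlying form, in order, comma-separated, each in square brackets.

[hozeluk], [retkihuti], [papsawok]

/hodelug/:
  (1) Spirantization: [hodelug] → [hozelug]
  (2) Word-Final Devoicing: [hozelug] → [hozeluk]
  (3) Glottal Epenthesis: no change — [hozeluk]
  (4) Progressive Voicing Assimilation: no change — [hozeluk]
/retkiguti/:
  (1) Spirantization: [retkiguti] → [retkihuti]
  (2) Word-Final Devoicing: no change — [retkihuti]
  (3) Glottal Epenthesis: no change — [retkihuti]
  (4) Progressive Voicing Assimilation: no change — [retkihuti]
/papzawog/:
  (1) Spirantization: no change — [papzawog]
  (2) Word-Final Devoicing: [papzawog] → [papzawok]
  (3) Glottal Epenthesis: no change — [papzawok]
  (4) Progressive Voicing Assimilation: [papzawok] → [papsawok]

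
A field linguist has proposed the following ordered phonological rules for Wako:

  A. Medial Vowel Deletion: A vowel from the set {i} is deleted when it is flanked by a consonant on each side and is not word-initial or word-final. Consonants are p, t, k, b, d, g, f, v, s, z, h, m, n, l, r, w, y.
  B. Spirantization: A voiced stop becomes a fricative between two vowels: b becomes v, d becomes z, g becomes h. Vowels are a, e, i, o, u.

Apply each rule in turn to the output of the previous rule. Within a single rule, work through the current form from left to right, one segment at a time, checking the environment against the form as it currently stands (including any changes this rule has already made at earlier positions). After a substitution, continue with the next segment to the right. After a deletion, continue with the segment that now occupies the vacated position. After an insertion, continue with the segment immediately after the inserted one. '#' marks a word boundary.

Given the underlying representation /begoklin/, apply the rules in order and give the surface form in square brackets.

A Medial Vowel Deletion: [begoklin] → [begokln]
B Spirantization: [begokln] → [behokln]

[behokln]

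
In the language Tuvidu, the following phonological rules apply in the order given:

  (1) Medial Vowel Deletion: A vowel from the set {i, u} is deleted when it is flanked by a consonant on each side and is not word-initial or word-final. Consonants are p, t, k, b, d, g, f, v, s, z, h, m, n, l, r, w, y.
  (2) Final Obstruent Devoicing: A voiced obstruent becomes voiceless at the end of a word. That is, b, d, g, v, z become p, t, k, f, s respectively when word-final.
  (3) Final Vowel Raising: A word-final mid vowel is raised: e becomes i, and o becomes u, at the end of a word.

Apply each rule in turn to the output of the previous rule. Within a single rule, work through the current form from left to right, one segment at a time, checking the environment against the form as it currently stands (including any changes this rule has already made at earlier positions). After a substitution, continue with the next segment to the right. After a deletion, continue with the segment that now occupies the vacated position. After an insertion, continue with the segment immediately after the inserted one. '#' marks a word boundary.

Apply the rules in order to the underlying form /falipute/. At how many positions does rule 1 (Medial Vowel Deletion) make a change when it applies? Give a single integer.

(1) Medial Vowel Deletion: [falipute] → [falpte]
(2) Final Obstruent Devoicing: no change — [falpte]
(3) Final Vowel Raising: [falpte] → [falpti]
Rule 1 changed 2 position(s).

2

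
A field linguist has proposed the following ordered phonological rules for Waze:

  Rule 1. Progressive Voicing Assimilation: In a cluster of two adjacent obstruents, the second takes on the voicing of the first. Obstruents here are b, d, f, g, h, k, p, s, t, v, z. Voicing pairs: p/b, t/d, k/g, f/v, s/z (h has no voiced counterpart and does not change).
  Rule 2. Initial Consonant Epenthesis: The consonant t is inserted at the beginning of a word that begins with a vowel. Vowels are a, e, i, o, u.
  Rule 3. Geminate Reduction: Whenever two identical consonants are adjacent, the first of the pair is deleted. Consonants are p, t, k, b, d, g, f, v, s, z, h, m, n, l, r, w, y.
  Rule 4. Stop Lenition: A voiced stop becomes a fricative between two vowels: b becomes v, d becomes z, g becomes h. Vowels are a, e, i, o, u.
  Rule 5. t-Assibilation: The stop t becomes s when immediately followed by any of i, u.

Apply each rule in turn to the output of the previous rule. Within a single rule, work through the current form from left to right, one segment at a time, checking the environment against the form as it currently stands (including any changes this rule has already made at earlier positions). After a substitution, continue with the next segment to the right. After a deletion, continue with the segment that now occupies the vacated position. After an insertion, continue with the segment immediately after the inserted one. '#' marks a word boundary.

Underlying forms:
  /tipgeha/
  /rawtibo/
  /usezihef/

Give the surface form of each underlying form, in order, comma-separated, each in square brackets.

[sipkeha], [rawsivo], [susezihef]

/tipgeha/:
  Rule 1 Progressive Voicing Assimilation: [tipgeha] → [tipkeha]
  Rule 2 Initial Consonant Epenthesis: no change — [tipkeha]
  Rule 3 Geminate Reduction: no change — [tipkeha]
  Rule 4 Stop Lenition: no change — [tipkeha]
  Rule 5 t-Assibilation: [tipkeha] → [sipkeha]
/rawtibo/:
  Rule 1 Progressive Voicing Assimilation: no change — [rawtibo]
  Rule 2 Initial Consonant Epenthesis: no change — [rawtibo]
  Rule 3 Geminate Reduction: no change — [rawtibo]
  Rule 4 Stop Lenition: [rawtibo] → [rawtivo]
  Rule 5 t-Assibilation: [rawtivo] → [rawsivo]
/usezihef/:
  Rule 1 Progressive Voicing Assimilation: no change — [usezihef]
  Rule 2 Initial Consonant Epenthesis: [usezihef] → [tusezihef]
  Rule 3 Geminate Reduction: no change — [tusezihef]
  Rule 4 Stop Lenition: no change — [tusezihef]
  Rule 5 t-Assibilation: [tusezihef] → [susezihef]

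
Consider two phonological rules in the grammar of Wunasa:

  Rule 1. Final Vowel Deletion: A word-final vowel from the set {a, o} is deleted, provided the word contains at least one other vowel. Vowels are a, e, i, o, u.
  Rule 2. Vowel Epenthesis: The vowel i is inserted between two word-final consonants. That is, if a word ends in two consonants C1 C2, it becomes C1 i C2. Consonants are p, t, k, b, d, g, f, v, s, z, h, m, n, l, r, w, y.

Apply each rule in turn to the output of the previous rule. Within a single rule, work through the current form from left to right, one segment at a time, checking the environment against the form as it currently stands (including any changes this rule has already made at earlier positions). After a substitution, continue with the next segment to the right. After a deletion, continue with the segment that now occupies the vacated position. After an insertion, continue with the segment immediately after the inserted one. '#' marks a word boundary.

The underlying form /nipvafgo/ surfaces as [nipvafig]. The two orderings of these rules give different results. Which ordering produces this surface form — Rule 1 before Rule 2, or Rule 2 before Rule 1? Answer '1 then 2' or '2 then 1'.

Order 1 then 2:
  1 Final Vowel Deletion: [nipvafgo] → [nipvafg]
  2 Vowel Epenthesis: [nipvafg] → [nipvafig]
  result: [nipvafig]
Order 2 then 1:
  2 Vowel Epenthesis: no change — [nipvafgo]
  1 Final Vowel Deletion: [nipvafgo] → [nipvafg]
  result: [nipvafg]

1 then 2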